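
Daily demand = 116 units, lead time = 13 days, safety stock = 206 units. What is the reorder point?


Formula: ROP = (Daily Demand * Lead Time) + Safety Stock
Demand during lead time = 116 * 13 = 1508 units
ROP = 1508 + 206 = 1714 units

1714 units


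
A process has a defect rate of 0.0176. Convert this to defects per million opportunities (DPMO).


DPMO = defect_rate * 1000000 = 0.0176 * 1000000

17600


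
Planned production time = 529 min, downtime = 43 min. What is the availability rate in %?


Formula: Availability = (Planned Time - Downtime) / Planned Time * 100
Uptime = 529 - 43 = 486 min
Availability = 486 / 529 * 100 = 91.9%

91.9%


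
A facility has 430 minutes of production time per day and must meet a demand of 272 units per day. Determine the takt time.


Formula: Takt Time = Available Production Time / Customer Demand
Takt = 430 min/day / 272 units/day
Takt = 1.58 min/unit

1.58 min/unit


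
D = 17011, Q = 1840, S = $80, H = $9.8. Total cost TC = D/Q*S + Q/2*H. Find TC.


TC = 17011/1840 * 80 + 1840/2 * 9.8

$9755.61


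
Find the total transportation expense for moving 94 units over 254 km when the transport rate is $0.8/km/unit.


TC = dist * cost * units = 254 * 0.8 * 94 = $19100.80

$19100.80


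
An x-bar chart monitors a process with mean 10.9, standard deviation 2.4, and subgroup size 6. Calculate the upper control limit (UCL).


UCL = 10.9 + 3 * 2.4 / sqrt(6)

13.84


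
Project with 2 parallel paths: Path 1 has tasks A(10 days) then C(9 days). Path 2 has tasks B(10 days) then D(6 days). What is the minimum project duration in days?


Path 1 = 10 + 9 = 19 days
Path 2 = 10 + 6 = 16 days
Duration = max(19, 16) = 19 days

19 days


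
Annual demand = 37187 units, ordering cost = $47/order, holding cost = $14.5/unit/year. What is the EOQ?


Formula: EOQ = sqrt(2 * D * S / H)
Numerator: 2 * 37187 * 47 = 3495578
2DS/H = 3495578 / 14.5 = 241074.3
EOQ = sqrt(241074.3) = 491.0 units

491.0 units


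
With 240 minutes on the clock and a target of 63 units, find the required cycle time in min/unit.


Formula: CT = Available Time / Number of Units
CT = 240 min / 63 units
CT = 3.81 min/unit

3.81 min/unit


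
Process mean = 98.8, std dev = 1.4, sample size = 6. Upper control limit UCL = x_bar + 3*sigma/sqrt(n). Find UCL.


UCL = 98.8 + 3 * 1.4 / sqrt(6)

100.51


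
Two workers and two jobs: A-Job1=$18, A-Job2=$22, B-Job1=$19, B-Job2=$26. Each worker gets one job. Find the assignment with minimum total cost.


Option 1: A->1 + B->2 = $18 + $26 = $44
Option 2: A->2 + B->1 = $22 + $19 = $41
Min cost = min($44, $41) = $41

$41


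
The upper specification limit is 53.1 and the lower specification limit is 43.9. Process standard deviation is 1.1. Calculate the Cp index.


Cp = (53.1 - 43.9) / (6 * 1.1)

1.39


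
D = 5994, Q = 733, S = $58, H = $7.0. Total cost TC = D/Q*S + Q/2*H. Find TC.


TC = 5994/733 * 58 + 733/2 * 7.0

$3039.79


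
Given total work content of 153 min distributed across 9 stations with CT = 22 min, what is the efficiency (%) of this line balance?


Formula: Efficiency = Sum of Task Times / (N_stations * CT) * 100
Total station capacity = 9 stations * 22 min = 198 min
Efficiency = 153 / 198 * 100 = 77.3%

77.3%


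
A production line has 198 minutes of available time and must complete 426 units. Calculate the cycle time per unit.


Formula: CT = Available Time / Number of Units
CT = 198 min / 426 units
CT = 0.46 min/unit

0.46 min/unit


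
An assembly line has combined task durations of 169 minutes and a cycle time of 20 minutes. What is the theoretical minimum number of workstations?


Formula: N_min = ceil(Sum of Task Times / Cycle Time)
N_min = ceil(169 min / 20 min) = ceil(8.45)
N_min = 9 stations

9


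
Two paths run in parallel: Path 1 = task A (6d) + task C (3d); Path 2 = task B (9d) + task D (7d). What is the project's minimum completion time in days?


Path 1 = 6 + 3 = 9 days
Path 2 = 9 + 7 = 16 days
Duration = max(9, 16) = 16 days

16 days


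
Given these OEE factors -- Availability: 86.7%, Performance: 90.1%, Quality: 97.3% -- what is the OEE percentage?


Formula: OEE = Availability * Performance * Quality / 10000
A * P = 86.7% * 90.1% / 100 = 78.12%
OEE = 78.12% * 97.3% / 100 = 76.0%

76.0%


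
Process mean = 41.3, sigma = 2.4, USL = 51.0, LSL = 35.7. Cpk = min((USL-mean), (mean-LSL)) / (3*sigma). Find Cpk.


Cpu = (51.0 - 41.3) / (3 * 2.4) = 1.35
Cpl = (41.3 - 35.7) / (3 * 2.4) = 0.78
Cpk = min(1.35, 0.78) = 0.78

0.78


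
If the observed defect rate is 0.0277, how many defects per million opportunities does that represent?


DPMO = defect_rate * 1000000 = 0.0277 * 1000000

27700


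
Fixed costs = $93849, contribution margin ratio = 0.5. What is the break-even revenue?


Formula: BER = Fixed Costs / Contribution Margin Ratio
BER = $93849 / 0.5
BER = $187698.00 (to the nearest cent)

$187698.00


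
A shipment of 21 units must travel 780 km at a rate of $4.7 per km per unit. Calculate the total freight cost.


TC = dist * cost * units = 780 * 4.7 * 21 = $76986.00

$76986.00


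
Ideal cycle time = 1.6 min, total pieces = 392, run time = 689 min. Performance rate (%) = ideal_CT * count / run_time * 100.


Formula: Performance = (Ideal CT * Total Count) / Run Time * 100
Ideal output time = 1.6 * 392 = 627.2 min
Performance = 627.2 / 689 * 100 = 91.0%

91.0%


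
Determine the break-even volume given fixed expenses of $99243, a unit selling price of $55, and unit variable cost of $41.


Formula: BEQ = Fixed Costs / (Price - Variable Cost)
Contribution margin = $55 - $41 = $14/unit
BEQ = ceil($99243 / $14/unit) = ceil(7088.79) = 7089 units

7089 units


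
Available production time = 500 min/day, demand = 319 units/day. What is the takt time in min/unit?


Formula: Takt Time = Available Production Time / Customer Demand
Takt = 500 min/day / 319 units/day
Takt = 1.57 min/unit

1.57 min/unit


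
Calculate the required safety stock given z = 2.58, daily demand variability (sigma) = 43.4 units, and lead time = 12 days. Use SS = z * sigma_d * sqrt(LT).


Formula: SS = z * sigma_d * sqrt(LT)
sqrt(LT) = sqrt(12) = 3.4641
SS = 2.58 * 43.4 * 3.4641
SS = 387.9 units

387.9 units


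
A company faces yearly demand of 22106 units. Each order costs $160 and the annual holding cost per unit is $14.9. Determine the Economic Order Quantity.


Formula: EOQ = sqrt(2 * D * S / H)
Numerator: 2 * 22106 * 160 = 7073920
2DS/H = 7073920 / 14.9 = 474759.7
EOQ = sqrt(474759.7) = 689.0 units

689.0 units


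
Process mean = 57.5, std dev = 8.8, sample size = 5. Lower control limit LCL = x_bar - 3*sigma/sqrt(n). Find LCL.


LCL = 57.5 - 3 * 8.8 / sqrt(5)

45.69


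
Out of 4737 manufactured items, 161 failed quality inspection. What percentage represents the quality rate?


Formula: Quality Rate = Good Pieces / Total Pieces * 100
Good pieces = 4737 - 161 = 4576
QR = 4576 / 4737 * 100 = 96.6%

96.6%


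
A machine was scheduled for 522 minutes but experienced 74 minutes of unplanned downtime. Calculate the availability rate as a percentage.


Formula: Availability = (Planned Time - Downtime) / Planned Time * 100
Uptime = 522 - 74 = 448 min
Availability = 448 / 522 * 100 = 85.8%

85.8%


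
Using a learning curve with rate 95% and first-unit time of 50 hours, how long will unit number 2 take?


Formula: T_n = T_1 * (learning_rate)^(log2(n)) where learning_rate = rate/100
Doublings = log2(2) = 1
T_n = 50 * 0.95^1
T_n = 50 * 0.95 = 47.5 hours

47.5 hours


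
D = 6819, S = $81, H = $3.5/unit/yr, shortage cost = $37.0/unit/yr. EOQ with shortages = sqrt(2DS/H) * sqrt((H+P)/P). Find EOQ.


Formula: EOQ* = sqrt(2DS/H) * sqrt((H+P)/P)
Base EOQ = sqrt(2*6819*81/3.5) = 561.8 units
Correction = sqrt((3.5+37.0)/37.0) = 1.04623
EOQ* = 561.8 * 1.04623 = 587.8 units

587.8 units


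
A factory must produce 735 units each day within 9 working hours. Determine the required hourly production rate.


Formula: Production Rate = Daily Demand / Available Hours
Rate = 735 units/day / 9 hours/day
Rate = 81.7 units/hour

81.7 units/hour


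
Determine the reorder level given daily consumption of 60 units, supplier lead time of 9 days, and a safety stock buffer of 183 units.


Formula: ROP = (Daily Demand * Lead Time) + Safety Stock
Demand during lead time = 60 * 9 = 540 units
ROP = 540 + 183 = 723 units

723 units


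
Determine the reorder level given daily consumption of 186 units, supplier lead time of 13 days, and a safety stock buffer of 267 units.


Formula: ROP = (Daily Demand * Lead Time) + Safety Stock
Demand during lead time = 186 * 13 = 2418 units
ROP = 2418 + 267 = 2685 units

2685 units


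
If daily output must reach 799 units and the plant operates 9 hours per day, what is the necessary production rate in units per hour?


Formula: Production Rate = Daily Demand / Available Hours
Rate = 799 units/day / 9 hours/day
Rate = 88.8 units/hour

88.8 units/hour


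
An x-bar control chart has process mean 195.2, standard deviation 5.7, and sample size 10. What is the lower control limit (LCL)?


LCL = 195.2 - 3 * 5.7 / sqrt(10)

189.79


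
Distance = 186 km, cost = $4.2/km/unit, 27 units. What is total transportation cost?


TC = dist * cost * units = 186 * 4.2 * 27 = $21092.40

$21092.40


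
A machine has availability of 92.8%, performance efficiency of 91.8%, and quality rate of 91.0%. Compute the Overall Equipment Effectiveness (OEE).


Formula: OEE = Availability * Performance * Quality / 10000
A * P = 92.8% * 91.8% / 100 = 85.19%
OEE = 85.19% * 91.0% / 100 = 77.5%

77.5%


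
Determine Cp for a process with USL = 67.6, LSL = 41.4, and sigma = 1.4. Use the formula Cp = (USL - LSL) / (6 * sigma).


Cp = (67.6 - 41.4) / (6 * 1.4)

3.12


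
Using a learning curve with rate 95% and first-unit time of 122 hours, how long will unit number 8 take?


Formula: T_n = T_1 * (learning_rate)^(log2(n)) where learning_rate = rate/100
Doublings = log2(8) = 3
T_n = 122 * 0.95^3
T_n = 122 * 0.8574 = 104.6 hours

104.6 hours


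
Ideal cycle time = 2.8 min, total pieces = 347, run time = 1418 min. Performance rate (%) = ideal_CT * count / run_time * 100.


Formula: Performance = (Ideal CT * Total Count) / Run Time * 100
Ideal output time = 2.8 * 347 = 971.6 min
Performance = 971.6 / 1418 * 100 = 68.5%

68.5%


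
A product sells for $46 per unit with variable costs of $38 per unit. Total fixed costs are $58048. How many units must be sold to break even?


Formula: BEQ = Fixed Costs / (Price - Variable Cost)
Contribution margin = $46 - $38 = $8/unit
BEQ = ceil($58048 / $8/unit) = ceil(7256.0) = 7256 units

7256 units


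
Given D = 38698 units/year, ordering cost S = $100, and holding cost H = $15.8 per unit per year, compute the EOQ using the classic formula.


Formula: EOQ = sqrt(2 * D * S / H)
Numerator: 2 * 38698 * 100 = 7739600
2DS/H = 7739600 / 15.8 = 489848.1
EOQ = sqrt(489848.1) = 699.9 units

699.9 units


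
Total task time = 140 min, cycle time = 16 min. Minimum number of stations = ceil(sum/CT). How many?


Formula: N_min = ceil(Sum of Task Times / Cycle Time)
N_min = ceil(140 min / 16 min) = ceil(8.75)
N_min = 9 stations

9


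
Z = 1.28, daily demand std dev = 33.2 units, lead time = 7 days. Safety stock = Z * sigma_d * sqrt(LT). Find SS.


Formula: SS = z * sigma_d * sqrt(LT)
sqrt(LT) = sqrt(7) = 2.6458
SS = 1.28 * 33.2 * 2.6458
SS = 112.4 units

112.4 units


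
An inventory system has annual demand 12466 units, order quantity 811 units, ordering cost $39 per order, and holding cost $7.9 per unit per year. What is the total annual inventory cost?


TC = 12466/811 * 39 + 811/2 * 7.9

$3802.92


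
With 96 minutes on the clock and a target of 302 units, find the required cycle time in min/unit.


Formula: CT = Available Time / Number of Units
CT = 96 min / 302 units
CT = 0.32 min/unit

0.32 min/unit


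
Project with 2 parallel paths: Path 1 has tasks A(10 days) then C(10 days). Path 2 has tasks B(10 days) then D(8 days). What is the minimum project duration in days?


Path 1 = 10 + 10 = 20 days
Path 2 = 10 + 8 = 18 days
Duration = max(20, 18) = 20 days

20 days


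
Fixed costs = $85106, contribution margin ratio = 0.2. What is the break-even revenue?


Formula: BER = Fixed Costs / Contribution Margin Ratio
BER = $85106 / 0.2
BER = $425530.00 (to the nearest cent)

$425530.00


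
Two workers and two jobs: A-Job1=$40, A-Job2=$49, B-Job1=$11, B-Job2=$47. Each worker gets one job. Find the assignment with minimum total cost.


Option 1: A->1 + B->2 = $40 + $47 = $87
Option 2: A->2 + B->1 = $49 + $11 = $60
Min cost = min($87, $60) = $60

$60


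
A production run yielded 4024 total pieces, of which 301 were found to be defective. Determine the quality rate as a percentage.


Formula: Quality Rate = Good Pieces / Total Pieces * 100
Good pieces = 4024 - 301 = 3723
QR = 3723 / 4024 * 100 = 92.5%

92.5%


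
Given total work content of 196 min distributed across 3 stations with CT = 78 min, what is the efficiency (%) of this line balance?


Formula: Efficiency = Sum of Task Times / (N_stations * CT) * 100
Total station capacity = 3 stations * 78 min = 234 min
Efficiency = 196 / 234 * 100 = 83.8%

83.8%


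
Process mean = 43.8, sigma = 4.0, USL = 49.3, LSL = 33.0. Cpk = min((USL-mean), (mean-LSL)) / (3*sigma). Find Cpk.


Cpu = (49.3 - 43.8) / (3 * 4.0) = 0.46
Cpl = (43.8 - 33.0) / (3 * 4.0) = 0.9
Cpk = min(0.46, 0.9) = 0.46

0.46


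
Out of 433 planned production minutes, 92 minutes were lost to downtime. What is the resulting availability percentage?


Formula: Availability = (Planned Time - Downtime) / Planned Time * 100
Uptime = 433 - 92 = 341 min
Availability = 341 / 433 * 100 = 78.8%

78.8%


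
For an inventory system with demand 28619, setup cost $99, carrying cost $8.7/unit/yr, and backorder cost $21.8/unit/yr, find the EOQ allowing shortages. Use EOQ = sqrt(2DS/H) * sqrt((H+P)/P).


Formula: EOQ* = sqrt(2DS/H) * sqrt((H+P)/P)
Base EOQ = sqrt(2*28619*99/8.7) = 807.05 units
Correction = sqrt((8.7+21.8)/21.8) = 1.18283
EOQ* = 807.05 * 1.18283 = 954.6 units

954.6 units


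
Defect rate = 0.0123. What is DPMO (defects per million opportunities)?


DPMO = defect_rate * 1000000 = 0.0123 * 1000000

12300


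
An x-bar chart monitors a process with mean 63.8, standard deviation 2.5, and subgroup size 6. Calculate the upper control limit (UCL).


UCL = 63.8 + 3 * 2.5 / sqrt(6)

66.86


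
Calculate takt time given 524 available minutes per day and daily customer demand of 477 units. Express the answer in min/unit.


Formula: Takt Time = Available Production Time / Customer Demand
Takt = 524 min/day / 477 units/day
Takt = 1.1 min/unit

1.1 min/unit


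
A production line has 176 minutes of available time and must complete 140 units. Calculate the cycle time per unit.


Formula: CT = Available Time / Number of Units
CT = 176 min / 140 units
CT = 1.26 min/unit

1.26 min/unit


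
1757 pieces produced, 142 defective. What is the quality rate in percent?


Formula: Quality Rate = Good Pieces / Total Pieces * 100
Good pieces = 1757 - 142 = 1615
QR = 1615 / 1757 * 100 = 91.9%

91.9%


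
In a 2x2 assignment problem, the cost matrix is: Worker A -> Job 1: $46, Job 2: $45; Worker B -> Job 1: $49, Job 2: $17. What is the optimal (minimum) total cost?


Option 1: A->1 + B->2 = $46 + $17 = $63
Option 2: A->2 + B->1 = $45 + $49 = $94
Min cost = min($63, $94) = $63

$63


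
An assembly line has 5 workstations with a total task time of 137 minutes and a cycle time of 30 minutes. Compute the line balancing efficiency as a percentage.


Formula: Efficiency = Sum of Task Times / (N_stations * CT) * 100
Total station capacity = 5 stations * 30 min = 150 min
Efficiency = 137 / 150 * 100 = 91.3%

91.3%


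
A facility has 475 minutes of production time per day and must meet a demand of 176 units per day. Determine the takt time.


Formula: Takt Time = Available Production Time / Customer Demand
Takt = 475 min/day / 176 units/day
Takt = 2.7 min/unit

2.7 min/unit


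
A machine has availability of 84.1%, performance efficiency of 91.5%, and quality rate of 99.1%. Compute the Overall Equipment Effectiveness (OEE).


Formula: OEE = Availability * Performance * Quality / 10000
A * P = 84.1% * 91.5% / 100 = 76.95%
OEE = 76.95% * 99.1% / 100 = 76.3%

76.3%


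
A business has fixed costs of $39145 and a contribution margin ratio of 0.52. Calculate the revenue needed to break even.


Formula: BER = Fixed Costs / Contribution Margin Ratio
BER = $39145 / 0.52
BER = $75278.85 (to the nearest cent)

$75278.85


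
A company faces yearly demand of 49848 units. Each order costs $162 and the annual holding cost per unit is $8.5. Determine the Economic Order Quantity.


Formula: EOQ = sqrt(2 * D * S / H)
Numerator: 2 * 49848 * 162 = 16150752
2DS/H = 16150752 / 8.5 = 1900088.5
EOQ = sqrt(1900088.5) = 1378.4 units

1378.4 units


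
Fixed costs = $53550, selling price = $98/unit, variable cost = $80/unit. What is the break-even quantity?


Formula: BEQ = Fixed Costs / (Price - Variable Cost)
Contribution margin = $98 - $80 = $18/unit
BEQ = ceil($53550 / $18/unit) = ceil(2975.0) = 2975 units

2975 units


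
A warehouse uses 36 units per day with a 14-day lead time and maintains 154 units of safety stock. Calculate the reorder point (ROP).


Formula: ROP = (Daily Demand * Lead Time) + Safety Stock
Demand during lead time = 36 * 14 = 504 units
ROP = 504 + 154 = 658 units

658 units


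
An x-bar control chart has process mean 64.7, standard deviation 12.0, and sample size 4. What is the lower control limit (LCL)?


LCL = 64.7 - 3 * 12.0 / sqrt(4)

46.7


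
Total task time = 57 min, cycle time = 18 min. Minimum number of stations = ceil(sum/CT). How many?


Formula: N_min = ceil(Sum of Task Times / Cycle Time)
N_min = ceil(57 min / 18 min) = ceil(3.1667)
N_min = 4 stations

4


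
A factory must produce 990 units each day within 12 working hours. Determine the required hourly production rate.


Formula: Production Rate = Daily Demand / Available Hours
Rate = 990 units/day / 12 hours/day
Rate = 82.5 units/hour

82.5 units/hour


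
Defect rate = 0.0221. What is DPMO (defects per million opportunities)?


DPMO = defect_rate * 1000000 = 0.0221 * 1000000

22100


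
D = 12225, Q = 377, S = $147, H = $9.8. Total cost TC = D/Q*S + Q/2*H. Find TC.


TC = 12225/377 * 147 + 377/2 * 9.8

$6614.08


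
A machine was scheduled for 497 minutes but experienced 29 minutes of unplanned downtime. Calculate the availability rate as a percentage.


Formula: Availability = (Planned Time - Downtime) / Planned Time * 100
Uptime = 497 - 29 = 468 min
Availability = 468 / 497 * 100 = 94.2%

94.2%


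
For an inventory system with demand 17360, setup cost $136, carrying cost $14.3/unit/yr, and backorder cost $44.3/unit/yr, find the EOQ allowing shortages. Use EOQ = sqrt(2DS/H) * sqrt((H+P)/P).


Formula: EOQ* = sqrt(2DS/H) * sqrt((H+P)/P)
Base EOQ = sqrt(2*17360*136/14.3) = 574.63 units
Correction = sqrt((14.3+44.3)/44.3) = 1.15013
EOQ* = 574.63 * 1.15013 = 660.9 units

660.9 units


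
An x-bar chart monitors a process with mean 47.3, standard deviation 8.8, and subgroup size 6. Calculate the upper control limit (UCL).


UCL = 47.3 + 3 * 8.8 / sqrt(6)

58.08


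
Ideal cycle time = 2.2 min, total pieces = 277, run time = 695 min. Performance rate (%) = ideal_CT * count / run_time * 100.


Formula: Performance = (Ideal CT * Total Count) / Run Time * 100
Ideal output time = 2.2 * 277 = 609.4 min
Performance = 609.4 / 695 * 100 = 87.7%

87.7%


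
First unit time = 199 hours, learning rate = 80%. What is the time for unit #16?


Formula: T_n = T_1 * (learning_rate)^(log2(n)) where learning_rate = rate/100
Doublings = log2(16) = 4
T_n = 199 * 0.8^4
T_n = 199 * 0.4096 = 81.5 hours

81.5 hours


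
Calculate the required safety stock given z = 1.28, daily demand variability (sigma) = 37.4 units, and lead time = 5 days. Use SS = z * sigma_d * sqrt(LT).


Formula: SS = z * sigma_d * sqrt(LT)
sqrt(LT) = sqrt(5) = 2.2361
SS = 1.28 * 37.4 * 2.2361
SS = 107.0 units

107.0 units


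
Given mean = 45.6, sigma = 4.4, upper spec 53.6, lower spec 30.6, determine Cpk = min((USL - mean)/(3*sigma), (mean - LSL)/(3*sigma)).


Cpu = (53.6 - 45.6) / (3 * 4.4) = 0.61
Cpl = (45.6 - 30.6) / (3 * 4.4) = 1.14
Cpk = min(0.61, 1.14) = 0.61

0.61


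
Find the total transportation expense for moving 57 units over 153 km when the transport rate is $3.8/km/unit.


TC = dist * cost * units = 153 * 3.8 * 57 = $33139.80

$33139.80


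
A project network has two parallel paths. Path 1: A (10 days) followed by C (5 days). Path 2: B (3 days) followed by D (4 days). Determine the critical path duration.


Path 1 = 10 + 5 = 15 days
Path 2 = 3 + 4 = 7 days
Duration = max(15, 7) = 15 days

15 days


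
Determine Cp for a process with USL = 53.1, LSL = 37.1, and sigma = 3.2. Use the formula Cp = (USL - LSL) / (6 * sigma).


Cp = (53.1 - 37.1) / (6 * 3.2)

0.83


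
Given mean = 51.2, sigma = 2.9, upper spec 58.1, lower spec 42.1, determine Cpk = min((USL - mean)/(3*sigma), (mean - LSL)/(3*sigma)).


Cpu = (58.1 - 51.2) / (3 * 2.9) = 0.79
Cpl = (51.2 - 42.1) / (3 * 2.9) = 1.05
Cpk = min(0.79, 1.05) = 0.79

0.79


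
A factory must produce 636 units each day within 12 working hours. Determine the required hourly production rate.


Formula: Production Rate = Daily Demand / Available Hours
Rate = 636 units/day / 12 hours/day
Rate = 53.0 units/hour

53.0 units/hour


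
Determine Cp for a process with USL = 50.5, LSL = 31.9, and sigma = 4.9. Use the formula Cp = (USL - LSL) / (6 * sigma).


Cp = (50.5 - 31.9) / (6 * 4.9)

0.63


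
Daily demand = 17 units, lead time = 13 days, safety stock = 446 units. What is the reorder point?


Formula: ROP = (Daily Demand * Lead Time) + Safety Stock
Demand during lead time = 17 * 13 = 221 units
ROP = 221 + 446 = 667 units

667 units


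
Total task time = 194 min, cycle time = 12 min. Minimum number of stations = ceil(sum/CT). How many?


Formula: N_min = ceil(Sum of Task Times / Cycle Time)
N_min = ceil(194 min / 12 min) = ceil(16.1667)
N_min = 17 stations

17


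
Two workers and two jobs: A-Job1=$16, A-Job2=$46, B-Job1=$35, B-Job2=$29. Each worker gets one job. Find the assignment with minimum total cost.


Option 1: A->1 + B->2 = $16 + $29 = $45
Option 2: A->2 + B->1 = $46 + $35 = $81
Min cost = min($45, $81) = $45

$45


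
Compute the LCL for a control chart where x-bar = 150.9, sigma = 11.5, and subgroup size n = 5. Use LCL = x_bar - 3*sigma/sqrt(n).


LCL = 150.9 - 3 * 11.5 / sqrt(5)

135.47


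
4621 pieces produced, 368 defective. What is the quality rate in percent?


Formula: Quality Rate = Good Pieces / Total Pieces * 100
Good pieces = 4621 - 368 = 4253
QR = 4253 / 4621 * 100 = 92.0%

92.0%


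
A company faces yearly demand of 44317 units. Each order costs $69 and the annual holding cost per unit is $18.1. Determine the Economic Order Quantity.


Formula: EOQ = sqrt(2 * D * S / H)
Numerator: 2 * 44317 * 69 = 6115746
2DS/H = 6115746 / 18.1 = 337886.5
EOQ = sqrt(337886.5) = 581.3 units

581.3 units


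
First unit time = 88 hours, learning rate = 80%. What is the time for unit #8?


Formula: T_n = T_1 * (learning_rate)^(log2(n)) where learning_rate = rate/100
Doublings = log2(8) = 3
T_n = 88 * 0.8^3
T_n = 88 * 0.512 = 45.1 hours

45.1 hours


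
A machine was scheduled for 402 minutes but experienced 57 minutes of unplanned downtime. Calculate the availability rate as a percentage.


Formula: Availability = (Planned Time - Downtime) / Planned Time * 100
Uptime = 402 - 57 = 345 min
Availability = 345 / 402 * 100 = 85.8%

85.8%


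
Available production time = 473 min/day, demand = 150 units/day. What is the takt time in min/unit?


Formula: Takt Time = Available Production Time / Customer Demand
Takt = 473 min/day / 150 units/day
Takt = 3.15 min/unit

3.15 min/unit


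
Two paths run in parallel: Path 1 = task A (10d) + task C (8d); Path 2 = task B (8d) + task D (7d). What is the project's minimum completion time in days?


Path 1 = 10 + 8 = 18 days
Path 2 = 8 + 7 = 15 days
Duration = max(18, 15) = 18 days

18 days


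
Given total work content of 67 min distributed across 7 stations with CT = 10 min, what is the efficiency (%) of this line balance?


Formula: Efficiency = Sum of Task Times / (N_stations * CT) * 100
Total station capacity = 7 stations * 10 min = 70 min
Efficiency = 67 / 70 * 100 = 95.7%

95.7%


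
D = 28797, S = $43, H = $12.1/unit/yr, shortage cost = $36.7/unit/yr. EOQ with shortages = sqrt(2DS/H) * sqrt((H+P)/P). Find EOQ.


Formula: EOQ* = sqrt(2DS/H) * sqrt((H+P)/P)
Base EOQ = sqrt(2*28797*43/12.1) = 452.41 units
Correction = sqrt((12.1+36.7)/36.7) = 1.15313
EOQ* = 452.41 * 1.15313 = 521.7 units

521.7 units


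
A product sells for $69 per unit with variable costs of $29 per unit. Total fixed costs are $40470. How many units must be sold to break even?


Formula: BEQ = Fixed Costs / (Price - Variable Cost)
Contribution margin = $69 - $29 = $40/unit
BEQ = ceil($40470 / $40/unit) = ceil(1011.75) = 1012 units

1012 units


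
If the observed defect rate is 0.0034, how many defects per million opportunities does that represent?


DPMO = defect_rate * 1000000 = 0.0034 * 1000000

3400


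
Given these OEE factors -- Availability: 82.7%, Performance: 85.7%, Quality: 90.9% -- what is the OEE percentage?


Formula: OEE = Availability * Performance * Quality / 10000
A * P = 82.7% * 85.7% / 100 = 70.87%
OEE = 70.87% * 90.9% / 100 = 64.4%

64.4%


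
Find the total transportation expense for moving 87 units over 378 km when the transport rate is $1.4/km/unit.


TC = dist * cost * units = 378 * 1.4 * 87 = $46040.40

$46040.40


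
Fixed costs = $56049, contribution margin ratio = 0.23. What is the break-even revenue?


Formula: BER = Fixed Costs / Contribution Margin Ratio
BER = $56049 / 0.23
BER = $243691.30 (to the nearest cent)

$243691.30


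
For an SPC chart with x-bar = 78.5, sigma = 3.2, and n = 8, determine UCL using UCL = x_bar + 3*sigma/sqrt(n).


UCL = 78.5 + 3 * 3.2 / sqrt(8)

81.89


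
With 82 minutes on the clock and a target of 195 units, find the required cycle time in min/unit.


Formula: CT = Available Time / Number of Units
CT = 82 min / 195 units
CT = 0.42 min/unit

0.42 min/unit


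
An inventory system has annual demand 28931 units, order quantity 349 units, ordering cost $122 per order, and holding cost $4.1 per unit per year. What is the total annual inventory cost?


TC = 28931/349 * 122 + 349/2 * 4.1

$10828.87


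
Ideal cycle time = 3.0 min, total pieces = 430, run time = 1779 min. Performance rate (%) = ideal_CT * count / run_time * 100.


Formula: Performance = (Ideal CT * Total Count) / Run Time * 100
Ideal output time = 3.0 * 430 = 1290.0 min
Performance = 1290.0 / 1779 * 100 = 72.5%

72.5%


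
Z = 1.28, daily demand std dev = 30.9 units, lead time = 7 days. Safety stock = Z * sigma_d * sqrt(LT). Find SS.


Formula: SS = z * sigma_d * sqrt(LT)
sqrt(LT) = sqrt(7) = 2.6458
SS = 1.28 * 30.9 * 2.6458
SS = 104.6 units

104.6 units


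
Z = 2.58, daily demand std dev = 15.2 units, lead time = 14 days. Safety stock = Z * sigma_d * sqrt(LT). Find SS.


Formula: SS = z * sigma_d * sqrt(LT)
sqrt(LT) = sqrt(14) = 3.7417
SS = 2.58 * 15.2 * 3.7417
SS = 146.7 units

146.7 units


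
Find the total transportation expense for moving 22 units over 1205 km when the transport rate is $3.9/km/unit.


TC = dist * cost * units = 1205 * 3.9 * 22 = $103389.00

$103389.00


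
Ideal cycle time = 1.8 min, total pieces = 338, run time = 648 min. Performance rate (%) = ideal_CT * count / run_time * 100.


Formula: Performance = (Ideal CT * Total Count) / Run Time * 100
Ideal output time = 1.8 * 338 = 608.4 min
Performance = 608.4 / 648 * 100 = 93.9%

93.9%


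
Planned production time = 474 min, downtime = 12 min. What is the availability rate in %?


Formula: Availability = (Planned Time - Downtime) / Planned Time * 100
Uptime = 474 - 12 = 462 min
Availability = 462 / 474 * 100 = 97.5%

97.5%


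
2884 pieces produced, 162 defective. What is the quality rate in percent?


Formula: Quality Rate = Good Pieces / Total Pieces * 100
Good pieces = 2884 - 162 = 2722
QR = 2722 / 2884 * 100 = 94.4%

94.4%


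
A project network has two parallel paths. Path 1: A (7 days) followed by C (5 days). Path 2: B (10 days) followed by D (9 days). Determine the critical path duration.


Path 1 = 7 + 5 = 12 days
Path 2 = 10 + 9 = 19 days
Duration = max(12, 19) = 19 days

19 days


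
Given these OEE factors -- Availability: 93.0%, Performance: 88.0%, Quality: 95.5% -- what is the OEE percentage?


Formula: OEE = Availability * Performance * Quality / 10000
A * P = 93.0% * 88.0% / 100 = 81.84%
OEE = 81.84% * 95.5% / 100 = 78.2%

78.2%


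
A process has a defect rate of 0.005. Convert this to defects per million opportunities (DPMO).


DPMO = defect_rate * 1000000 = 0.005 * 1000000

5000


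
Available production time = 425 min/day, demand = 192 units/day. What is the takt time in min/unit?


Formula: Takt Time = Available Production Time / Customer Demand
Takt = 425 min/day / 192 units/day
Takt = 2.21 min/unit

2.21 min/unit


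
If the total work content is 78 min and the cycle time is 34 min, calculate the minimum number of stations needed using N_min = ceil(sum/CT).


Formula: N_min = ceil(Sum of Task Times / Cycle Time)
N_min = ceil(78 min / 34 min) = ceil(2.2941)
N_min = 3 stations

3


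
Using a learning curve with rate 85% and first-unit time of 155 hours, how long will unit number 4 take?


Formula: T_n = T_1 * (learning_rate)^(log2(n)) where learning_rate = rate/100
Doublings = log2(4) = 2
T_n = 155 * 0.85^2
T_n = 155 * 0.7225 = 112.0 hours

112.0 hours


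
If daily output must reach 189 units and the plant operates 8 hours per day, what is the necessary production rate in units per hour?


Formula: Production Rate = Daily Demand / Available Hours
Rate = 189 units/day / 8 hours/day
Rate = 23.6 units/hour

23.6 units/hour


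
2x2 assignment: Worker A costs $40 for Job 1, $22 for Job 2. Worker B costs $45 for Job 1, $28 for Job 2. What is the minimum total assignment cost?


Option 1: A->1 + B->2 = $40 + $28 = $68
Option 2: A->2 + B->1 = $22 + $45 = $67
Min cost = min($68, $67) = $67

$67


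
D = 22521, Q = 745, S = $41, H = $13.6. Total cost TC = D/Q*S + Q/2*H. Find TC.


TC = 22521/745 * 41 + 745/2 * 13.6

$6305.41


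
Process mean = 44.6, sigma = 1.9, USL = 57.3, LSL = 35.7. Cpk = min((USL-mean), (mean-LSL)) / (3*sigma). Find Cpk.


Cpu = (57.3 - 44.6) / (3 * 1.9) = 2.23
Cpl = (44.6 - 35.7) / (3 * 1.9) = 1.56
Cpk = min(2.23, 1.56) = 1.56

1.56


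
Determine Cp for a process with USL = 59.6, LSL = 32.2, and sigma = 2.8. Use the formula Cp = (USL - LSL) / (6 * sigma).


Cp = (59.6 - 32.2) / (6 * 2.8)

1.63


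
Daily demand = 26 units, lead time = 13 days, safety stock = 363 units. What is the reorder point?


Formula: ROP = (Daily Demand * Lead Time) + Safety Stock
Demand during lead time = 26 * 13 = 338 units
ROP = 338 + 363 = 701 units

701 units


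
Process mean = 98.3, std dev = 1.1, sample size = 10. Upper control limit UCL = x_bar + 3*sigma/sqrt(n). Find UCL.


UCL = 98.3 + 3 * 1.1 / sqrt(10)

99.34


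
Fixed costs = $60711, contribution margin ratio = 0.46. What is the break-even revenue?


Formula: BER = Fixed Costs / Contribution Margin Ratio
BER = $60711 / 0.46
BER = $131980.43 (to the nearest cent)

$131980.43


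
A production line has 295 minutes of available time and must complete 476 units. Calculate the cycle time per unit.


Formula: CT = Available Time / Number of Units
CT = 295 min / 476 units
CT = 0.62 min/unit

0.62 min/unit


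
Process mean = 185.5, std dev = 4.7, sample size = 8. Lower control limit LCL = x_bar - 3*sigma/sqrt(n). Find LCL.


LCL = 185.5 - 3 * 4.7 / sqrt(8)

180.51


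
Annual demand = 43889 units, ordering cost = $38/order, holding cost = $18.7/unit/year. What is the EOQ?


Formula: EOQ = sqrt(2 * D * S / H)
Numerator: 2 * 43889 * 38 = 3335564
2DS/H = 3335564 / 18.7 = 178372.4
EOQ = sqrt(178372.4) = 422.3 units

422.3 units


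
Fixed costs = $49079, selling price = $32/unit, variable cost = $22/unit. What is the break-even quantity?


Formula: BEQ = Fixed Costs / (Price - Variable Cost)
Contribution margin = $32 - $22 = $10/unit
BEQ = ceil($49079 / $10/unit) = ceil(4907.9) = 4908 units

4908 units


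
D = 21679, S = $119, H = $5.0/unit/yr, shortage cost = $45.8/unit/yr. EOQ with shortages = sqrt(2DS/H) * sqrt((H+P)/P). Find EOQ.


Formula: EOQ* = sqrt(2DS/H) * sqrt((H+P)/P)
Base EOQ = sqrt(2*21679*119/5.0) = 1015.83 units
Correction = sqrt((5.0+45.8)/45.8) = 1.05317
EOQ* = 1015.83 * 1.05317 = 1069.8 units

1069.8 units


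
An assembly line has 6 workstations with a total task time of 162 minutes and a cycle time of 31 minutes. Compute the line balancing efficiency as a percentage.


Formula: Efficiency = Sum of Task Times / (N_stations * CT) * 100
Total station capacity = 6 stations * 31 min = 186 min
Efficiency = 162 / 186 * 100 = 87.1%

87.1%


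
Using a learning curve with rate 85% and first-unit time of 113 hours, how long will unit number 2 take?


Formula: T_n = T_1 * (learning_rate)^(log2(n)) where learning_rate = rate/100
Doublings = log2(2) = 1
T_n = 113 * 0.85^1
T_n = 113 * 0.85 = 96.1 hours

96.1 hours


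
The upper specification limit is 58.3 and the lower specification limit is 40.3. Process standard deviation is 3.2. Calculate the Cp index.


Cp = (58.3 - 40.3) / (6 * 3.2)

0.94


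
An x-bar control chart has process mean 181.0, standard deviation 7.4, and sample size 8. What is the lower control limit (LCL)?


LCL = 181.0 - 3 * 7.4 / sqrt(8)

173.15


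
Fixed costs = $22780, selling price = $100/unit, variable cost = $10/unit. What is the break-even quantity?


Formula: BEQ = Fixed Costs / (Price - Variable Cost)
Contribution margin = $100 - $10 = $90/unit
BEQ = ceil($22780 / $90/unit) = ceil(253.11) = 254 units

254 units


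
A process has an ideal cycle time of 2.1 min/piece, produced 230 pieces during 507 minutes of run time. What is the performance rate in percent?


Formula: Performance = (Ideal CT * Total Count) / Run Time * 100
Ideal output time = 2.1 * 230 = 483.0 min
Performance = 483.0 / 507 * 100 = 95.3%

95.3%


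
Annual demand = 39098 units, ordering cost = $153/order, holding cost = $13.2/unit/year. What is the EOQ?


Formula: EOQ = sqrt(2 * D * S / H)
Numerator: 2 * 39098 * 153 = 11963988
2DS/H = 11963988 / 13.2 = 906362.7
EOQ = sqrt(906362.7) = 952.0 units

952.0 units


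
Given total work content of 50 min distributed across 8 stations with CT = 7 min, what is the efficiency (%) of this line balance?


Formula: Efficiency = Sum of Task Times / (N_stations * CT) * 100
Total station capacity = 8 stations * 7 min = 56 min
Efficiency = 50 / 56 * 100 = 89.3%

89.3%


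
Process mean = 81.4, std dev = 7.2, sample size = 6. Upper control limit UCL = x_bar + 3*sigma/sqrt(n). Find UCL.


UCL = 81.4 + 3 * 7.2 / sqrt(6)

90.22


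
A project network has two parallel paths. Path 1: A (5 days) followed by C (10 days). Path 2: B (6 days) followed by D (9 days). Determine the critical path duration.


Path 1 = 5 + 10 = 15 days
Path 2 = 6 + 9 = 15 days
Duration = max(15, 15) = 15 days

15 days


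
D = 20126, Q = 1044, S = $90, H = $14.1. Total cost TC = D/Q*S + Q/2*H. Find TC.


TC = 20126/1044 * 90 + 1044/2 * 14.1

$9095.20


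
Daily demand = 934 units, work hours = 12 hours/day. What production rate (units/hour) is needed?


Formula: Production Rate = Daily Demand / Available Hours
Rate = 934 units/day / 12 hours/day
Rate = 77.8 units/hour

77.8 units/hour


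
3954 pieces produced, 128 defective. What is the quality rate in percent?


Formula: Quality Rate = Good Pieces / Total Pieces * 100
Good pieces = 3954 - 128 = 3826
QR = 3826 / 3954 * 100 = 96.8%

96.8%


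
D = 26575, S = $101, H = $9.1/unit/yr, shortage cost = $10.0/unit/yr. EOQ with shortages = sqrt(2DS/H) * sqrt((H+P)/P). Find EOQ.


Formula: EOQ* = sqrt(2DS/H) * sqrt((H+P)/P)
Base EOQ = sqrt(2*26575*101/9.1) = 768.05 units
Correction = sqrt((9.1+10.0)/10.0) = 1.38203
EOQ* = 768.05 * 1.38203 = 1061.5 units

1061.5 units


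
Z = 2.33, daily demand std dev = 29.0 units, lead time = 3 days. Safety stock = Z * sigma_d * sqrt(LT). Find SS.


Formula: SS = z * sigma_d * sqrt(LT)
sqrt(LT) = sqrt(3) = 1.7321
SS = 2.33 * 29.0 * 1.7321
SS = 117.0 units

117.0 units


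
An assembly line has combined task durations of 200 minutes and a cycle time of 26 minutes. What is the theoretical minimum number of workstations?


Formula: N_min = ceil(Sum of Task Times / Cycle Time)
N_min = ceil(200 min / 26 min) = ceil(7.6923)
N_min = 8 stations

8


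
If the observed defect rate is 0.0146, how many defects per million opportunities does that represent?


DPMO = defect_rate * 1000000 = 0.0146 * 1000000

14600


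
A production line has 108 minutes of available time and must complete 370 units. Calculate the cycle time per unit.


Formula: CT = Available Time / Number of Units
CT = 108 min / 370 units
CT = 0.29 min/unit

0.29 min/unit


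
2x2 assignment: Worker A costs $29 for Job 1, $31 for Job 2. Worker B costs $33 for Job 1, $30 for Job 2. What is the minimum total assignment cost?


Option 1: A->1 + B->2 = $29 + $30 = $59
Option 2: A->2 + B->1 = $31 + $33 = $64
Min cost = min($59, $64) = $59

$59


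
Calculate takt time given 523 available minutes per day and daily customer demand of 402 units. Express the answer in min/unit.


Formula: Takt Time = Available Production Time / Customer Demand
Takt = 523 min/day / 402 units/day
Takt = 1.3 min/unit

1.3 min/unit


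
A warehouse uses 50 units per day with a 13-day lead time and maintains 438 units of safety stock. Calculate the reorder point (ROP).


Formula: ROP = (Daily Demand * Lead Time) + Safety Stock
Demand during lead time = 50 * 13 = 650 units
ROP = 650 + 438 = 1088 units

1088 units


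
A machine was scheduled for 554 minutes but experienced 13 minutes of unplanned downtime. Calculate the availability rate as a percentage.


Formula: Availability = (Planned Time - Downtime) / Planned Time * 100
Uptime = 554 - 13 = 541 min
Availability = 541 / 554 * 100 = 97.7%

97.7%


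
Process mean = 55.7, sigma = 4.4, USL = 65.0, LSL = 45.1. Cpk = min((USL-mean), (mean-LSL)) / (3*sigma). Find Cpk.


Cpu = (65.0 - 55.7) / (3 * 4.4) = 0.7
Cpl = (55.7 - 45.1) / (3 * 4.4) = 0.8
Cpk = min(0.7, 0.8) = 0.7

0.7


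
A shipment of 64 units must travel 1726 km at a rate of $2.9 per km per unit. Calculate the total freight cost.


TC = dist * cost * units = 1726 * 2.9 * 64 = $320345.60

$320345.60


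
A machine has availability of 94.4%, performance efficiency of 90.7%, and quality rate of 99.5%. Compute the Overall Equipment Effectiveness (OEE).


Formula: OEE = Availability * Performance * Quality / 10000
A * P = 94.4% * 90.7% / 100 = 85.62%
OEE = 85.62% * 99.5% / 100 = 85.2%

85.2%


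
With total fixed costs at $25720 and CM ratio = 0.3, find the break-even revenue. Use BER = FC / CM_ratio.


Formula: BER = Fixed Costs / Contribution Margin Ratio
BER = $25720 / 0.3
BER = $85733.33 (to the nearest cent)

$85733.33


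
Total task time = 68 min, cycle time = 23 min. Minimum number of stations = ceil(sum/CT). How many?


Formula: N_min = ceil(Sum of Task Times / Cycle Time)
N_min = ceil(68 min / 23 min) = ceil(2.9565)
N_min = 3 stations

3
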